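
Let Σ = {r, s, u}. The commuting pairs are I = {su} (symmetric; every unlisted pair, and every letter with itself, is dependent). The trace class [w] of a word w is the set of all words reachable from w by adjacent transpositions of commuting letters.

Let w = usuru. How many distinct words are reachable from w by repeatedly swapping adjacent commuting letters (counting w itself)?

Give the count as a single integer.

3

drop 0:u onto floor
drop 1:s onto floor
drop 2:u onto {0:u}
drop 3:r onto {1:s, 2:u}
drop 4:u onto {3:r}
ground layer = {0:u, 1:s}
drop-orders for the pieces not yet dropped (sum over which currently-grounded one goes next):
  1 to go: {4} 1
  2 to go: {3,4} 1
  3 to go: {1,3,4} 1  {2,3,4} 1
  if 0:u drops first: 2 orders
  if 1:s drops first: 1 orders
heap linearizations: 3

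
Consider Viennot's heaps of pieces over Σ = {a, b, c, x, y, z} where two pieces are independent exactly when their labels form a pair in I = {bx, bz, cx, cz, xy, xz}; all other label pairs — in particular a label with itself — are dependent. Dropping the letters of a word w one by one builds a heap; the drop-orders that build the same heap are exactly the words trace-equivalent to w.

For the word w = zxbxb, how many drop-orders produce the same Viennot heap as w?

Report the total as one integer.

30

drop 0:z onto floor
drop 1:x onto floor
drop 2:b onto floor
drop 3:x onto {1:x}
drop 4:b onto {2:b}
ground layer = {0:z, 1:x, 2:b}
drop-orders for the pieces not yet dropped (sum over which currently-grounded one goes next):
  1 to go: {0} 1  {3} 1  {4} 1
  2 to go: {0,3} 2  {0,4} 2  {1,3} 1  {2,4} 1  {3,4} 2
  3 to go: {0,1,3} 3  {0,2,4} 3  {0,3,4} 6  {1,3,4} 3  {2,3,4} 3
  if 0:z drops first: 6 orders
  if 1:x drops first: 12 orders
  if 2:b drops first: 12 orders
heap linearizations: 30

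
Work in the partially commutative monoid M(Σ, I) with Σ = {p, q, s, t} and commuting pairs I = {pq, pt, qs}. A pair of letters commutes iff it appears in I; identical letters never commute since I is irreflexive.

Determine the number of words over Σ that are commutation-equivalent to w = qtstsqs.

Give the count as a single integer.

piece 0:q — minimal
piece 1:t rests on {0:q}
piece 2:s rests on {1:t}
piece 3:t rests on {2:s}
piece 4:s rests on {3:t}
piece 5:q rests on {3:t}
piece 6:s rests on {4:s}
minimal pieces: {0:q}
ways to finish when only these pieces remain (= sum over removing one remaining piece with nothing left below it):
  1 left: {5}→1  {6}→1
  2 left: {4,6}→1  {5,6}→2
  3 left: {4,5,6}→3
  4 left: {3,4,5,6}→3
  5 left: {2,3,4,5,6}→3
  placing 0:q first → 3 extensions

3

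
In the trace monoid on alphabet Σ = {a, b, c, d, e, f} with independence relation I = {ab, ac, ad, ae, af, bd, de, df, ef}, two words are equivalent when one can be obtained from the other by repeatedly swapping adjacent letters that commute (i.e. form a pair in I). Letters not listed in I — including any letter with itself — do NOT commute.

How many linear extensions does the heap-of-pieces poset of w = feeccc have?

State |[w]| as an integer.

drop 0:f onto floor
drop 1:e onto floor
drop 2:e onto {1:e}
drop 3:c onto {0:f, 2:e}
drop 4:c onto {3:c}
drop 5:c onto {4:c}
ground layer = {0:f, 1:e}
drop-orders for the pieces not yet dropped (sum over which currently-grounded one goes next):
  1 to go: {5} 1
  2 to go: {4,5} 1
  3 to go: {3,4,5} 1
  4 to go: {0,3,4,5} 1  {2,3,4,5} 1
  if 0:f drops first: 1 orders
  if 1:e drops first: 2 orders
heap linearizations: 3

3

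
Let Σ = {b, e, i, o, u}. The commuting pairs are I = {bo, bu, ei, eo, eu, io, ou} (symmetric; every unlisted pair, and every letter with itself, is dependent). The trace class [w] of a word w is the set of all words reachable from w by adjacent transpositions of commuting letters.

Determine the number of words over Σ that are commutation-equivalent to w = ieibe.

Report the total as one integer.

3

#0=i has no predecessor
#1=e has no predecessor
#2=i depends on [0:i]
#3=b depends on [1:e, 2:i]
#4=e depends on [3:b]
sources: [0:i, 1:e]
N(rest) = Σ N(rest − s) over sources s of rest; N(one piece) = 1:
  size 1 → [4]=1
  size 2 → [3,4]=1
  size 3 → [1,3,4]=1  [2,3,4]=1
  first=0(i) contributes 2
  first=1(e) contributes 1
|[w]| = 3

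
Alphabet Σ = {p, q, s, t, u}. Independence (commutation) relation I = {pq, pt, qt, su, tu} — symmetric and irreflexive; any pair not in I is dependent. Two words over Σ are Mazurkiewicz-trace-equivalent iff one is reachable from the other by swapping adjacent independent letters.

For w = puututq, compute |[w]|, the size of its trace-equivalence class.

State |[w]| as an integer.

21

drop 0:p onto floor
drop 1:u onto {0:p}
drop 2:u onto {1:u}
drop 3:t onto floor
drop 4:u onto {2:u}
drop 5:t onto {3:t}
drop 6:q onto {4:u}
ground layer = {0:p, 3:t}
drop-orders for the pieces not yet dropped (sum over which currently-grounded one goes next):
  1 to go: {5} 1  {6} 1
  2 to go: {3,5} 1  {4,6} 1  {5,6} 2
  3 to go: {2,4,6} 1  {3,5,6} 3  {4,5,6} 3
  4 to go: {1,2,4,6} 1  {2,4,5,6} 4  {3,4,5,6} 6
  5 to go: {0,1,2,4,6} 1  {1,2,4,5,6} 5  {2,3,4,5,6} 10
  if 0:p drops first: 15 orders
  if 3:t drops first: 6 orders
heap linearizations: 21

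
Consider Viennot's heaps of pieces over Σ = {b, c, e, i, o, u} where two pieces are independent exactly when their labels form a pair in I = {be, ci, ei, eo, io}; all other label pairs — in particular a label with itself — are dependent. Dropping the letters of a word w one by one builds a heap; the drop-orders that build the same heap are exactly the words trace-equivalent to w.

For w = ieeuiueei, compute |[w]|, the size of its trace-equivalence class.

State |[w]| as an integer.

9

0(i) covers ∅
1(e) covers ∅
2(e) covers 1:e
3(u) covers 0:i, 2:e
4(i) covers 3:u
5(u) covers 4:i
6(e) covers 5:u
7(e) covers 6:e
8(i) covers 5:u
floor of heap: 0:i, 1:e
completions by unplaced set U, small U first (add the entries for U minus each lowest piece of U):
  |U|=1: {7}:1  {8}:1
  |U|=2: {6,7}:1  {7,8}:2
  |U|=3: {6,7,8}:3
  |U|=4: {5,6,7,8}:3
  |U|=5: {4,5,6,7,8}:3
  |U|=6: {3,4,5,6,7,8}:3
  |U|=7: {0,3,4,5,6,7,8}:3  {2,3,4,5,6,7,8}:3
  start at 0(i): 3
  start at 1(e): 6
sum over floor = 9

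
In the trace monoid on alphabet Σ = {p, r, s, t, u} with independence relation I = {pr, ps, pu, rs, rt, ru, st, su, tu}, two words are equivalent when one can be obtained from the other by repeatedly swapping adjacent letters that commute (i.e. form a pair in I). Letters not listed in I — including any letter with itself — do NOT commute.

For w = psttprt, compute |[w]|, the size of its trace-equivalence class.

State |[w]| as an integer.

0(p) covers ∅
1(s) covers ∅
2(t) covers 0:p
3(t) covers 2:t
4(p) covers 3:t
5(r) covers ∅
6(t) covers 4:p
floor of heap: 0:p, 1:s, 5:r
completions by unplaced set U, small U first (add the entries for U minus each lowest piece of U):
  |U|=1: {1}:1  {5}:1  {6}:1
  |U|=2: {1,5}:2  {1,6}:2  {4,6}:1  {5,6}:2
  |U|=3: {1,4,6}:3  {1,5,6}:6  {3,4,6}:1  {4,5,6}:3
  |U|=4: {1,3,4,6}:4  {1,4,5,6}:12  {2,3,4,6}:1  {3,4,5,6}:4
  |U|=5: {0,2,3,4,6}:1  {1,2,3,4,6}:5  {1,3,4,5,6}:20  {2,3,4,5,6}:5
  start at 0(p): 30
  start at 1(s): 6
  start at 5(r): 6
sum over floor = 42

42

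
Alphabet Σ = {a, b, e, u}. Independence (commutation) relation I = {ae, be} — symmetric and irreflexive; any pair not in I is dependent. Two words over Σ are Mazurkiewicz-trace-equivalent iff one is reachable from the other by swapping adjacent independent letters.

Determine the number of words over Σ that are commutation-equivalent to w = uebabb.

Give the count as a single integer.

5

piece 0:u — minimal
piece 1:e rests on {0:u}
piece 2:b rests on {0:u}
piece 3:a rests on {2:b}
piece 4:b rests on {3:a}
piece 5:b rests on {4:b}
minimal pieces: {0:u}
ways to finish when only these pieces remain (= sum over removing one remaining piece with nothing left below it):
  1 left: {1}→1  {5}→1
  2 left: {1,5}→2  {4,5}→1
  3 left: {1,4,5}→3  {3,4,5}→1
  4 left: {1,3,4,5}→4  {2,3,4,5}→1
  placing 0:u first → 5 extensions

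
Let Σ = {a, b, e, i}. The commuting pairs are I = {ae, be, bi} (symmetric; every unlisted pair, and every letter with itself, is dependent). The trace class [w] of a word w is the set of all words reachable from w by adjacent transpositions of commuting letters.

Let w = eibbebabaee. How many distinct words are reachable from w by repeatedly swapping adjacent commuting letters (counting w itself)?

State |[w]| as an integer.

0(e) covers ∅
1(i) covers 0:e
2(b) covers ∅
3(b) covers 2:b
4(e) covers 1:i
5(b) covers 3:b
6(a) covers 1:i, 5:b
7(b) covers 6:a
8(a) covers 7:b
9(e) covers 4:e
10(e) covers 9:e
floor of heap: 0:e, 2:b
completions by unplaced set U, small U first (add the entries for U minus each lowest piece of U):
  |U|=1: {8}:1  {10}:1
  |U|=2: {7,8}:1  {8,10}:2  {9,10}:1
  |U|=3: {4,9,10}:1  {6,7,8}:1  {7,8,10}:3  {8,9,10}:3
  |U|=4: {4,8,9,10}:4  {5,6,7,8}:1  {6,7,8,10}:4  {7,8,9,10}:6
  |U|=5: {3,5,6,7,8}:1  {4,7,8,9,10}:10  {5,6,7,8,10}:5  {6,7,8,9,10}:10
  |U|=6: {2,3,5,6,7,8}:1  {3,5,6,7,8,10}:6  {4,6,7,8,9,10}:20  {5,6,7,8,9,10}:15
  |U|=7: {1,4,6,7,8,9,10}:20  {2,3,5,6,7,8,10}:7  {3,5,6,7,8,9,10}:21  {4,5,6,7,8,9,10}:35
  |U|=8: {0,1,4,6,7,8,9,10}:20  {1,4,5,6,7,8,9,10}:55  {2,3,5,6,7,8,9,10}:28  {3,4,5,6,7,8,9,10}:56
  |U|=9: {0,1,4,5,6,7,8,9,10}:75  {1,3,4,5,6,7,8,9,10}:111  {2,3,4,5,6,7,8,9,10}:84
  start at 0(e): 195
  start at 2(b): 186
sum over floor = 381

381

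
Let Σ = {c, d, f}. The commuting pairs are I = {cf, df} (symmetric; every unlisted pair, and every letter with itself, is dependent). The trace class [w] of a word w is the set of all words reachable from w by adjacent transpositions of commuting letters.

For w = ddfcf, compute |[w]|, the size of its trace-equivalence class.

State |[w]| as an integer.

10

drop 0:d onto floor
drop 1:d onto {0:d}
drop 2:f onto floor
drop 3:c onto {1:d}
drop 4:f onto {2:f}
ground layer = {0:d, 2:f}
drop-orders for the pieces not yet dropped (sum over which currently-grounded one goes next):
  1 to go: {3} 1  {4} 1
  2 to go: {1,3} 1  {2,4} 1  {3,4} 2
  3 to go: {0,1,3} 1  {1,3,4} 3  {2,3,4} 3
  if 0:d drops first: 6 orders
  if 2:f drops first: 4 orders
heap linearizations: 10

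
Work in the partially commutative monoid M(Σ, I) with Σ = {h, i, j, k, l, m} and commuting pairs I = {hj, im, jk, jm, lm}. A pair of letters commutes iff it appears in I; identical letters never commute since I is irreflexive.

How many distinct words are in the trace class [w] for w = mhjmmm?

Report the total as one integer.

6

drop 0:m onto floor
drop 1:h onto {0:m}
drop 2:j onto floor
drop 3:m onto {1:h}
drop 4:m onto {3:m}
drop 5:m onto {4:m}
ground layer = {0:m, 2:j}
drop-orders for the pieces not yet dropped (sum over which currently-grounded one goes next):
  1 to go: {2} 1  {5} 1
  2 to go: {2,5} 2  {4,5} 1
  3 to go: {2,4,5} 3  {3,4,5} 1
  4 to go: {1,3,4,5} 1  {2,3,4,5} 4
  if 0:m drops first: 5 orders
  if 2:j drops first: 1 orders
heap linearizations: 6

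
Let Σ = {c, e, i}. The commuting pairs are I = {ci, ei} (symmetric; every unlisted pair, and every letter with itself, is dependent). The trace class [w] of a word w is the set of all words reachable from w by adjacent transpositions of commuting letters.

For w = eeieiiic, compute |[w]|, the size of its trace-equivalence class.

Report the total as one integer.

0(e) covers ∅
1(e) covers 0:e
2(i) covers ∅
3(e) covers 1:e
4(i) covers 2:i
5(i) covers 4:i
6(i) covers 5:i
7(c) covers 3:e
floor of heap: 0:e, 2:i
completions by unplaced set U, small U first (add the entries for U minus each lowest piece of U):
  |U|=1: {6}:1  {7}:1
  |U|=2: {3,7}:1  {5,6}:1  {6,7}:2
  |U|=3: {1,3,7}:1  {3,6,7}:3  {4,5,6}:1  {5,6,7}:3
  |U|=4: {0,1,3,7}:1  {1,3,6,7}:4  {2,4,5,6}:1  {3,5,6,7}:6  {4,5,6,7}:4
  |U|=5: {0,1,3,6,7}:5  {1,3,5,6,7}:10  {2,4,5,6,7}:5  {3,4,5,6,7}:10
  |U|=6: {0,1,3,5,6,7}:15  {1,3,4,5,6,7}:20  {2,3,4,5,6,7}:15
  start at 0(e): 35
  start at 2(i): 35
sum over floor = 70

70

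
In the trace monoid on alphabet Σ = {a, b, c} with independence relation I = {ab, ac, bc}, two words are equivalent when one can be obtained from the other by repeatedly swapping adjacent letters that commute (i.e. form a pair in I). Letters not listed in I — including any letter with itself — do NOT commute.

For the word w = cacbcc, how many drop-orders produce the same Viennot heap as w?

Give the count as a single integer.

30

piece 0:c — minimal
piece 1:a — minimal
piece 2:c rests on {0:c}
piece 3:b — minimal
piece 4:c rests on {2:c}
piece 5:c rests on {4:c}
minimal pieces: {0:c, 1:a, 3:b}
ways to finish when only these pieces remain (= sum over removing one remaining piece with nothing left below it):
  1 left: {1}→1  {3}→1  {5}→1
  2 left: {1,3}→2  {1,5}→2  {3,5}→2  {4,5}→1
  3 left: {1,3,5}→6  {1,4,5}→3  {2,4,5}→1  {3,4,5}→3
  4 left: {0,2,4,5}→1  {1,2,4,5}→4  {1,3,4,5}→12  {2,3,4,5}→4
  placing 0:c first → 20 extensions
  placing 1:a first → 5 extensions
  placing 3:b first → 5 extensions
total linear extensions = 30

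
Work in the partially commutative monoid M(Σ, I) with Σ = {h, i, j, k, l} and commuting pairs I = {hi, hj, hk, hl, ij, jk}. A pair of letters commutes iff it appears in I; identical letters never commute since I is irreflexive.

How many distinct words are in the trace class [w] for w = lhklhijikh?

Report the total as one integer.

drop 0:l onto floor
drop 1:h onto floor
drop 2:k onto {0:l}
drop 3:l onto {2:k}
drop 4:h onto {1:h}
drop 5:i onto {3:l}
drop 6:j onto {3:l}
drop 7:i onto {5:i}
drop 8:k onto {7:i}
drop 9:h onto {4:h}
ground layer = {0:l, 1:h}
drop-orders for the pieces not yet dropped (sum over which currently-grounded one goes next):
  1 to go: {6} 1  {8} 1  {9} 1
  2 to go: {4,9} 1  {6,8} 2  {6,9} 2  {7,8} 1  {8,9} 2
  3 to go: {1,4,9} 1  {4,6,9} 3  {4,8,9} 3  {5,7,8} 1  {6,7,8} 3  {6,8,9} 6  {7,8,9} 3
  4 to go: {1,4,6,9} 4  {1,4,8,9} 4  {4,6,8,9} 12  {4,7,8,9} 6  {5,6,7,8} 4  {5,7,8,9} 4  {6,7,8,9} 12
  5 to go: {1,4,6,8,9} 20  {1,4,7,8,9} 10  {3,5,6,7,8} 4  {4,5,7,8,9} 10  {4,6,7,8,9} 30  {5,6,7,8,9} 20
  6 to go: {1,4,5,7,8,9} 20  {1,4,6,7,8,9} 60  {2,3,5,6,7,8} 4  {3,5,6,7,8,9} 24  {4,5,6,7,8,9} 60
  7 to go: {0,2,3,5,6,7,8} 4  {1,4,5,6,7,8,9} 140  {2,3,5,6,7,8,9} 28  {3,4,5,6,7,8,9} 84
  8 to go: {0,2,3,5,6,7,8,9} 32  {1,3,4,5,6,7,8,9} 224  {2,3,4,5,6,7,8,9} 112
  if 0:l drops first: 336 orders
  if 1:h drops first: 144 orders
heap linearizations: 480

480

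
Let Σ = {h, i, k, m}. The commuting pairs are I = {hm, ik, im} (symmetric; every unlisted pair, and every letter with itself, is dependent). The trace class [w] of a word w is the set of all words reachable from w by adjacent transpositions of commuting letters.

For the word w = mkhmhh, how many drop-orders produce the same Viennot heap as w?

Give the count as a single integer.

4

piece 0:m — minimal
piece 1:k rests on {0:m}
piece 2:h rests on {1:k}
piece 3:m rests on {1:k}
piece 4:h rests on {2:h}
piece 5:h rests on {4:h}
minimal pieces: {0:m}
ways to finish when only these pieces remain (= sum over removing one remaining piece with nothing left below it):
  1 left: {3}→1  {5}→1
  2 left: {3,5}→2  {4,5}→1
  3 left: {2,4,5}→1  {3,4,5}→3
  4 left: {2,3,4,5}→4
  placing 0:m first → 4 extensions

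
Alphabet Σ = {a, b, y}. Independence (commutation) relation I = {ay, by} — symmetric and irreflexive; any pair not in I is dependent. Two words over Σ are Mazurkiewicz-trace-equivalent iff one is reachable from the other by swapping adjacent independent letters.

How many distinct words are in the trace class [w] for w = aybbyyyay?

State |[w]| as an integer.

126

drop 0:a onto floor
drop 1:y onto floor
drop 2:b onto {0:a}
drop 3:b onto {2:b}
drop 4:y onto {1:y}
drop 5:y onto {4:y}
drop 6:y onto {5:y}
drop 7:a onto {3:b}
drop 8:y onto {6:y}
ground layer = {0:a, 1:y}
drop-orders for the pieces not yet dropped (sum over which currently-grounded one goes next):
  1 to go: {7} 1  {8} 1
  2 to go: {3,7} 1  {6,8} 1  {7,8} 2
  3 to go: {2,3,7} 1  {3,7,8} 3  {5,6,8} 1  {6,7,8} 3
  4 to go: {0,2,3,7} 1  {2,3,7,8} 4  {3,6,7,8} 6  {4,5,6,8} 1  {5,6,7,8} 4
  5 to go: {0,2,3,7,8} 5  {1,4,5,6,8} 1  {2,3,6,7,8} 10  {3,5,6,7,8} 10  {4,5,6,7,8} 5
  6 to go: {0,2,3,6,7,8} 15  {1,4,5,6,7,8} 6  {2,3,5,6,7,8} 20  {3,4,5,6,7,8} 15
  7 to go: {0,2,3,5,6,7,8} 35  {1,3,4,5,6,7,8} 21  {2,3,4,5,6,7,8} 35
  if 0:a drops first: 56 orders
  if 1:y drops first: 70 orders
heap linearizations: 126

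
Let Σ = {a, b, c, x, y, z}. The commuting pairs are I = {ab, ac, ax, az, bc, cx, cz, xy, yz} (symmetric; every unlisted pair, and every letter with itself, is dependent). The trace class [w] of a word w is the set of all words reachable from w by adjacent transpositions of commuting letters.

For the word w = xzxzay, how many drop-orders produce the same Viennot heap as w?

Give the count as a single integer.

15

piece 0:x — minimal
piece 1:z rests on {0:x}
piece 2:x rests on {1:z}
piece 3:z rests on {2:x}
piece 4:a — minimal
piece 5:y rests on {4:a}
minimal pieces: {0:x, 4:a}
ways to finish when only these pieces remain (= sum over removing one remaining piece with nothing left below it):
  1 left: {3}→1  {5}→1
  2 left: {2,3}→1  {3,5}→2  {4,5}→1
  3 left: {1,2,3}→1  {2,3,5}→3  {3,4,5}→3
  4 left: {0,1,2,3}→1  {1,2,3,5}→4  {2,3,4,5}→6
  placing 0:x first → 10 extensions
  placing 4:a first → 5 extensions
total linear extensions = 15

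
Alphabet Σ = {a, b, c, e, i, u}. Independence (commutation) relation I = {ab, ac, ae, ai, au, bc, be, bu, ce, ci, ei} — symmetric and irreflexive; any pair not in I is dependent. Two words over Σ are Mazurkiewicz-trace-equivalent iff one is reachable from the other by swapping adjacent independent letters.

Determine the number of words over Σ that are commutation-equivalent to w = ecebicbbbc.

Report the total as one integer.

2520

0(e) covers ∅
1(c) covers ∅
2(e) covers 0:e
3(b) covers ∅
4(i) covers 3:b
5(c) covers 1:c
6(b) covers 4:i
7(b) covers 6:b
8(b) covers 7:b
9(c) covers 5:c
floor of heap: 0:e, 1:c, 3:b
completions by unplaced set U, small U first (add the entries for U minus each lowest piece of U):
  |U|=1: {2}:1  {8}:1  {9}:1
  |U|=2: {0,2}:1  {2,8}:2  {2,9}:2  {5,9}:1  {7,8}:1  {8,9}:2
  |U|=3: {0,2,8}:3  {0,2,9}:3  {1,5,9}:1  {2,5,9}:3  {2,7,8}:3  {2,8,9}:6  {5,8,9}:3  {6,7,8}:1  {7,8,9}:3
  |U|=4: {0,2,5,9}:6  {0,2,7,8}:6  {0,2,8,9}:12  {1,2,5,9}:4  {1,5,8,9}:4  {2,5,8,9}:12  {2,6,7,8}:4  {2,7,8,9}:12  {4,6,7,8}:1  {5,7,8,9}:6  {6,7,8,9}:4
  |U|=5: {0,1,2,5,9}:10  {0,2,5,8,9}:30  {0,2,6,7,8}:10  {0,2,7,8,9}:30  {1,2,5,8,9}:20  {1,5,7,8,9}:10  {2,4,6,7,8}:5  {2,5,7,8,9}:30  {2,6,7,8,9}:20  {3,4,6,7,8}:1  {4,6,7,8,9}:5  {5,6,7,8,9}:10
  |U|=6: {0,1,2,5,8,9}:60  {0,2,4,6,7,8}:15  {0,2,5,7,8,9}:90  {0,2,6,7,8,9}:60  {1,2,5,7,8,9}:60  {1,5,6,7,8,9}:20  {2,3,4,6,7,8}:6  {2,4,6,7,8,9}:30  {2,5,6,7,8,9}:60  {3,4,6,7,8,9}:6  {4,5,6,7,8,9}:15
  |U|=7: {0,1,2,5,7,8,9}:210  {0,2,3,4,6,7,8}:21  {0,2,4,6,7,8,9}:105  {0,2,5,6,7,8,9}:210  {1,2,5,6,7,8,9}:140  {1,4,5,6,7,8,9}:35  {2,3,4,6,7,8,9}:42  {2,4,5,6,7,8,9}:105  {3,4,5,6,7,8,9}:21
  |U|=8: {0,1,2,5,6,7,8,9}:560  {0,2,3,4,6,7,8,9}:168  {0,2,4,5,6,7,8,9}:420  {1,2,4,5,6,7,8,9}:280  {1,3,4,5,6,7,8,9}:56  {2,3,4,5,6,7,8,9}:168
  start at 0(e): 504
  start at 1(c): 756
  start at 3(b): 1260
sum over floor = 2520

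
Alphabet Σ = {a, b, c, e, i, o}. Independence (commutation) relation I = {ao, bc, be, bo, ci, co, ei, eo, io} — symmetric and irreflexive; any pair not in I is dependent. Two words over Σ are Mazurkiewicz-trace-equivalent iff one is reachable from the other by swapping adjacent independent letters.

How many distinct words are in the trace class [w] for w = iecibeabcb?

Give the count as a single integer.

60

piece 0:i — minimal
piece 1:e — minimal
piece 2:c rests on {1:e}
piece 3:i rests on {0:i}
piece 4:b rests on {3:i}
piece 5:e rests on {2:c}
piece 6:a rests on {4:b, 5:e}
piece 7:b rests on {6:a}
piece 8:c rests on {6:a}
piece 9:b rests on {7:b}
minimal pieces: {0:i, 1:e}
ways to finish when only these pieces remain (= sum over removing one remaining piece with nothing left below it):
  1 left: {8}→1  {9}→1
  2 left: {7,9}→1  {8,9}→2
  3 left: {7,8,9}→3
  4 left: {6,7,8,9}→3
  5 left: {4,6,7,8,9}→3  {5,6,7,8,9}→3
  6 left: {2,5,6,7,8,9}→3  {3,4,6,7,8,9}→3  {4,5,6,7,8,9}→6
  7 left: {0,3,4,6,7,8,9}→3  {1,2,5,6,7,8,9}→3  {2,4,5,6,7,8,9}→9  {3,4,5,6,7,8,9}→9
  8 left: {0,3,4,5,6,7,8,9}→12  {1,2,4,5,6,7,8,9}→12  {2,3,4,5,6,7,8,9}→18
  placing 0:i first → 30 extensions
  placing 1:e first → 30 extensions
total linear extensions = 60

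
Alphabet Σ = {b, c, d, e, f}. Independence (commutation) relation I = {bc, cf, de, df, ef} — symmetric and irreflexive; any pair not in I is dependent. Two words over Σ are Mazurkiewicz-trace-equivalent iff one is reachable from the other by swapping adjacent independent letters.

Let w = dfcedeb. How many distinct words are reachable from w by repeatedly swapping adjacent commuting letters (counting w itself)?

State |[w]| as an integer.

piece 0:d — minimal
piece 1:f — minimal
piece 2:c rests on {0:d}
piece 3:e rests on {2:c}
piece 4:d rests on {2:c}
piece 5:e rests on {3:e}
piece 6:b rests on {1:f, 4:d, 5:e}
minimal pieces: {0:d, 1:f}
ways to finish when only these pieces remain (= sum over removing one remaining piece with nothing left below it):
  1 left: {6}→1
  2 left: {1,6}→1  {4,6}→1  {5,6}→1
  3 left: {1,4,6}→2  {1,5,6}→2  {3,5,6}→1  {4,5,6}→2
  4 left: {1,3,5,6}→3  {1,4,5,6}→6  {3,4,5,6}→3
  5 left: {1,3,4,5,6}→12  {2,3,4,5,6}→3
  placing 0:d first → 15 extensions
  placing 1:f first → 3 extensions
total linear extensions = 18

18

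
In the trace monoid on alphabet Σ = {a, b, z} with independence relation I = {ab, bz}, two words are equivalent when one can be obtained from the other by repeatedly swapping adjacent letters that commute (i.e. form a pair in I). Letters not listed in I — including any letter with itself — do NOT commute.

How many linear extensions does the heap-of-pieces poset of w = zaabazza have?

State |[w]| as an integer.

8

drop 0:z onto floor
drop 1:a onto {0:z}
drop 2:a onto {1:a}
drop 3:b onto floor
drop 4:a onto {2:a}
drop 5:z onto {4:a}
drop 6:z onto {5:z}
drop 7:a onto {6:z}
ground layer = {0:z, 3:b}
drop-orders for the pieces not yet dropped (sum over which currently-grounded one goes next):
  1 to go: {3} 1  {7} 1
  2 to go: {3,7} 2  {6,7} 1
  3 to go: {3,6,7} 3  {5,6,7} 1
  4 to go: {3,5,6,7} 4  {4,5,6,7} 1
  5 to go: {2,4,5,6,7} 1  {3,4,5,6,7} 5
  6 to go: {1,2,4,5,6,7} 1  {2,3,4,5,6,7} 6
  if 0:z drops first: 7 orders
  if 3:b drops first: 1 orders
heap linearizations: 8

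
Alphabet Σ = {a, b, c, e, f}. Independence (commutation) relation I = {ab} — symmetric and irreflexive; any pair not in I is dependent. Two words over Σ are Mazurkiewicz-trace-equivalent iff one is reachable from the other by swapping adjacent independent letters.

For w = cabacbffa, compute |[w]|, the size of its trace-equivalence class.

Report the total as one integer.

#0=c has no predecessor
#1=a depends on [0:c]
#2=b depends on [0:c]
#3=a depends on [1:a]
#4=c depends on [2:b, 3:a]
#5=b depends on [4:c]
#6=f depends on [5:b]
#7=f depends on [6:f]
#8=a depends on [7:f]
sources: [0:c]
N(rest) = Σ N(rest − s) over sources s of rest; N(one piece) = 1:
  size 1 → [8]=1
  size 2 → [7,8]=1
  size 3 → [6,7,8]=1
  size 4 → [5,6,7,8]=1
  size 5 → [4,5,6,7,8]=1
  size 6 → [2,4,5,6,7,8]=1  [3,4,5,6,7,8]=1
  size 7 → [1,3,4,5,6,7,8]=1  [2,3,4,5,6,7,8]=2
  first=0(c) contributes 3

3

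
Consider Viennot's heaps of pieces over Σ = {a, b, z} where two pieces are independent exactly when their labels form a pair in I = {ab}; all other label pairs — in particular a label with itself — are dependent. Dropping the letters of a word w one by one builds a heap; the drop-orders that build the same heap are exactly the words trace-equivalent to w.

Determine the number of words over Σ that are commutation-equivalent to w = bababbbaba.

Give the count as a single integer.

210

0(b) covers ∅
1(a) covers ∅
2(b) covers 0:b
3(a) covers 1:a
4(b) covers 2:b
5(b) covers 4:b
6(b) covers 5:b
7(a) covers 3:a
8(b) covers 6:b
9(a) covers 7:a
floor of heap: 0:b, 1:a
completions by unplaced set U, small U first (add the entries for U minus each lowest piece of U):
  |U|=1: {8}:1  {9}:1
  |U|=2: {6,8}:1  {7,9}:1  {8,9}:2
  |U|=3: {3,7,9}:1  {5,6,8}:1  {6,8,9}:3  {7,8,9}:3
  |U|=4: {1,3,7,9}:1  {3,7,8,9}:4  {4,5,6,8}:1  {5,6,8,9}:4  {6,7,8,9}:6
  |U|=5: {1,3,7,8,9}:5  {2,4,5,6,8}:1  {3,6,7,8,9}:10  {4,5,6,8,9}:5  {5,6,7,8,9}:10
  |U|=6: {0,2,4,5,6,8}:1  {1,3,6,7,8,9}:15  {2,4,5,6,8,9}:6  {3,5,6,7,8,9}:20  {4,5,6,7,8,9}:15
  |U|=7: {0,2,4,5,6,8,9}:7  {1,3,5,6,7,8,9}:35  {2,4,5,6,7,8,9}:21  {3,4,5,6,7,8,9}:35
  |U|=8: {0,2,4,5,6,7,8,9}:28  {1,3,4,5,6,7,8,9}:70  {2,3,4,5,6,7,8,9}:56
  start at 0(b): 126
  start at 1(a): 84
sum over floor = 210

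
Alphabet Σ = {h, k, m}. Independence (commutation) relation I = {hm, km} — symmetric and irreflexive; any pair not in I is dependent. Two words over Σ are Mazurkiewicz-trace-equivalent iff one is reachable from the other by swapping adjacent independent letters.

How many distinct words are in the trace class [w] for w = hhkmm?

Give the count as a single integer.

0(h) covers ∅
1(h) covers 0:h
2(k) covers 1:h
3(m) covers ∅
4(m) covers 3:m
floor of heap: 0:h, 3:m
completions by unplaced set U, small U first (add the entries for U minus each lowest piece of U):
  |U|=1: {2}:1  {4}:1
  |U|=2: {1,2}:1  {2,4}:2  {3,4}:1
  |U|=3: {0,1,2}:1  {1,2,4}:3  {2,3,4}:3
  start at 0(h): 6
  start at 3(m): 4
sum over floor = 10

10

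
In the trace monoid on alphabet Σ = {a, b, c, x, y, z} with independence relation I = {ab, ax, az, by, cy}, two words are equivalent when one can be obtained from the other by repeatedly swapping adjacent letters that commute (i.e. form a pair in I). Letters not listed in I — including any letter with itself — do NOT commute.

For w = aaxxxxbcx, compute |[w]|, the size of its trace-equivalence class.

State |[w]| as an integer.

drop 0:a onto floor
drop 1:a onto {0:a}
drop 2:x onto floor
drop 3:x onto {2:x}
drop 4:x onto {3:x}
drop 5:x onto {4:x}
drop 6:b onto {5:x}
drop 7:c onto {1:a, 6:b}
drop 8:x onto {7:c}
ground layer = {0:a, 2:x}
drop-orders for the pieces not yet dropped (sum over which currently-grounded one goes next):
  1 to go: {8} 1
  2 to go: {7,8} 1
  3 to go: {1,7,8} 1  {6,7,8} 1
  4 to go: {0,1,7,8} 1  {1,6,7,8} 2  {5,6,7,8} 1
  5 to go: {0,1,6,7,8} 3  {1,5,6,7,8} 3  {4,5,6,7,8} 1
  6 to go: {0,1,5,6,7,8} 6  {1,4,5,6,7,8} 4  {3,4,5,6,7,8} 1
  7 to go: {0,1,4,5,6,7,8} 10  {1,3,4,5,6,7,8} 5  {2,3,4,5,6,7,8} 1
  if 0:a drops first: 6 orders
  if 2:x drops first: 15 orders
heap linearizations: 21

21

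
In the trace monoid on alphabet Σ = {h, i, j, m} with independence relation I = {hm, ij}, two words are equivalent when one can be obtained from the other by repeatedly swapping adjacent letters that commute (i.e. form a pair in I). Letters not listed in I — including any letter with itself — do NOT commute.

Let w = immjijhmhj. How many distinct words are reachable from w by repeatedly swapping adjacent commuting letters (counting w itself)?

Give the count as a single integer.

drop 0:i onto floor
drop 1:m onto {0:i}
drop 2:m onto {1:m}
drop 3:j onto {2:m}
drop 4:i onto {2:m}
drop 5:j onto {3:j}
drop 6:h onto {4:i, 5:j}
drop 7:m onto {4:i, 5:j}
drop 8:h onto {6:h}
drop 9:j onto {7:m, 8:h}
ground layer = {0:i}
drop-orders for the pieces not yet dropped (sum over which currently-grounded one goes next):
  1 to go: {9} 1
  2 to go: {7,9} 1  {8,9} 1
  3 to go: {6,8,9} 1  {7,8,9} 2
  4 to go: {6,7,8,9} 3
  5 to go: {4,6,7,8,9} 3  {5,6,7,8,9} 3
  6 to go: {3,5,6,7,8,9} 3  {4,5,6,7,8,9} 6
  7 to go: {3,4,5,6,7,8,9} 9
  8 to go: {2,3,4,5,6,7,8,9} 9
  if 0:i drops first: 9 orders

9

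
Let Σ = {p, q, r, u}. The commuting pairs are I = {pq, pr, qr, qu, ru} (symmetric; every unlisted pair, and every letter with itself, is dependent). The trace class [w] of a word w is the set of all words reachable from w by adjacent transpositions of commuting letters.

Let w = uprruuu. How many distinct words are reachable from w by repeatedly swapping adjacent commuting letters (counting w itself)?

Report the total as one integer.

21

#0=u has no predecessor
#1=p depends on [0:u]
#2=r has no predecessor
#3=r depends on [2:r]
#4=u depends on [1:p]
#5=u depends on [4:u]
#6=u depends on [5:u]
sources: [0:u, 2:r]
N(rest) = Σ N(rest − s) over sources s of rest; N(one piece) = 1:
  size 1 → [3]=1  [6]=1
  size 2 → [2,3]=1  [3,6]=2  [5,6]=1
  size 3 → [2,3,6]=3  [3,5,6]=3  [4,5,6]=1
  size 4 → [1,4,5,6]=1  [2,3,5,6]=6  [3,4,5,6]=4
  size 5 → [0,1,4,5,6]=1  [1,3,4,5,6]=5  [2,3,4,5,6]=10
  first=0(u) contributes 15
  first=2(r) contributes 6
|[w]| = 21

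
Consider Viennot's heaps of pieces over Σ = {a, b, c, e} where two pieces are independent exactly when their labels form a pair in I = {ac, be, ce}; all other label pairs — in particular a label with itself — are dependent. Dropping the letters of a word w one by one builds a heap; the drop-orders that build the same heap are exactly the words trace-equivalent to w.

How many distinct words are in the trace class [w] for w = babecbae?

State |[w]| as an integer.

drop 0:b onto floor
drop 1:a onto {0:b}
drop 2:b onto {1:a}
drop 3:e onto {1:a}
drop 4:c onto {2:b}
drop 5:b onto {4:c}
drop 6:a onto {3:e, 5:b}
drop 7:e onto {6:a}
ground layer = {0:b}
drop-orders for the pieces not yet dropped (sum over which currently-grounded one goes next):
  1 to go: {7} 1
  2 to go: {6,7} 1
  3 to go: {3,6,7} 1  {5,6,7} 1
  4 to go: {3,5,6,7} 2  {4,5,6,7} 1
  5 to go: {2,4,5,6,7} 1  {3,4,5,6,7} 3
  6 to go: {2,3,4,5,6,7} 4
  if 0:b drops first: 4 orders

4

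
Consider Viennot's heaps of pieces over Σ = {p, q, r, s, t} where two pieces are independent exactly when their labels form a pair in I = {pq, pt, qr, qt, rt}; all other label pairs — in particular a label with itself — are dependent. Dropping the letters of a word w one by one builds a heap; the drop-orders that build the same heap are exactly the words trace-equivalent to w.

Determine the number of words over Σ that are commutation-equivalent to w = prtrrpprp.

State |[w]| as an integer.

9

#0=p has no predecessor
#1=r depends on [0:p]
#2=t has no predecessor
#3=r depends on [1:r]
#4=r depends on [3:r]
#5=p depends on [4:r]
#6=p depends on [5:p]
#7=r depends on [6:p]
#8=p depends on [7:r]
sources: [0:p, 2:t]
N(rest) = Σ N(rest − s) over sources s of rest; N(one piece) = 1:
  size 1 → [2]=1  [8]=1
  size 2 → [2,8]=2  [7,8]=1
  size 3 → [2,7,8]=3  [6,7,8]=1
  size 4 → [2,6,7,8]=4  [5,6,7,8]=1
  size 5 → [2,5,6,7,8]=5  [4,5,6,7,8]=1
  size 6 → [2,4,5,6,7,8]=6  [3,4,5,6,7,8]=1
  size 7 → [1,3,4,5,6,7,8]=1  [2,3,4,5,6,7,8]=7
  first=0(p) contributes 8
  first=2(t) contributes 1
|[w]| = 9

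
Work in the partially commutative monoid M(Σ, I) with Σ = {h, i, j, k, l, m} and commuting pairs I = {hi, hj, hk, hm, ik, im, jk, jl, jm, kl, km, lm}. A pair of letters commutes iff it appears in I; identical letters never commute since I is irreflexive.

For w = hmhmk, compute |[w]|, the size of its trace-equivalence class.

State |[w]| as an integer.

drop 0:h onto floor
drop 1:m onto floor
drop 2:h onto {0:h}
drop 3:m onto {1:m}
drop 4:k onto floor
ground layer = {0:h, 1:m, 4:k}
drop-orders for the pieces not yet dropped (sum over which currently-grounded one goes next):
  1 to go: {2} 1  {3} 1  {4} 1
  2 to go: {0,2} 1  {1,3} 1  {2,3} 2  {2,4} 2  {3,4} 2
  3 to go: {0,2,3} 3  {0,2,4} 3  {1,2,3} 3  {1,3,4} 3  {2,3,4} 6
  if 0:h drops first: 12 orders
  if 1:m drops first: 12 orders
  if 4:k drops first: 6 orders
heap linearizations: 30

30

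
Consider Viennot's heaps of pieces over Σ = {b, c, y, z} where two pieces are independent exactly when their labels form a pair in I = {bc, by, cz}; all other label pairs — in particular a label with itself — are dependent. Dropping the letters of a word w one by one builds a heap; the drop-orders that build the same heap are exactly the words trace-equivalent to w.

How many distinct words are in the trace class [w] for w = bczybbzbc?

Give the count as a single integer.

46

#0=b has no predecessor
#1=c has no predecessor
#2=z depends on [0:b]
#3=y depends on [1:c, 2:z]
#4=b depends on [2:z]
#5=b depends on [4:b]
#6=z depends on [3:y, 5:b]
#7=b depends on [6:z]
#8=c depends on [3:y]
sources: [0:b, 1:c]
N(rest) = Σ N(rest − s) over sources s of rest; N(one piece) = 1:
  size 1 → [7]=1  [8]=1
  size 2 → [6,7]=1  [7,8]=2
  size 3 → [5,6,7]=1  [6,7,8]=3
  size 4 → [3,6,7,8]=3  [4,5,6,7]=1  [5,6,7,8]=4
  size 5 → [1,3,6,7,8]=3  [3,5,6,7,8]=7  [4,5,6,7,8]=5
  size 6 → [1,3,5,6,7,8]=10  [3,4,5,6,7,8]=12
  size 7 → [1,3,4,5,6,7,8]=22  [2,3,4,5,6,7,8]=12
  first=0(b) contributes 34
  first=1(c) contributes 12
|[w]| = 46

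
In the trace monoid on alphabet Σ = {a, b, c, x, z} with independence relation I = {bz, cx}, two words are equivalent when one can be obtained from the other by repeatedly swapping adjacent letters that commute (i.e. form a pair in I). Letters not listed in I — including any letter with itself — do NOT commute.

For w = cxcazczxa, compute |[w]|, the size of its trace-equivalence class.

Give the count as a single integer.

3

0(c) covers ∅
1(x) covers ∅
2(c) covers 0:c
3(a) covers 1:x, 2:c
4(z) covers 3:a
5(c) covers 4:z
6(z) covers 5:c
7(x) covers 6:z
8(a) covers 7:x
floor of heap: 0:c, 1:x
completions by unplaced set U, small U first (add the entries for U minus each lowest piece of U):
  |U|=1: {8}:1
  |U|=2: {7,8}:1
  |U|=3: {6,7,8}:1
  |U|=4: {5,6,7,8}:1
  |U|=5: {4,5,6,7,8}:1
  |U|=6: {3,4,5,6,7,8}:1
  |U|=7: {1,3,4,5,6,7,8}:1  {2,3,4,5,6,7,8}:1
  start at 0(c): 2
  start at 1(x): 1
sum over floor = 3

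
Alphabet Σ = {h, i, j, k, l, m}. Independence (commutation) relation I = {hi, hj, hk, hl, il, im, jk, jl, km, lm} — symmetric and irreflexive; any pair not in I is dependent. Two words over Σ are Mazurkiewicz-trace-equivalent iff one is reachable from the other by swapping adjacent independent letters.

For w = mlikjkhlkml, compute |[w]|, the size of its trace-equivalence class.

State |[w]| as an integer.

1155

drop 0:m onto floor
drop 1:l onto floor
drop 2:i onto floor
drop 3:k onto {1:l, 2:i}
drop 4:j onto {0:m, 2:i}
drop 5:k onto {3:k}
drop 6:h onto {0:m}
drop 7:l onto {5:k}
drop 8:k onto {7:l}
drop 9:m onto {4:j, 6:h}
drop 10:l onto {8:k}
ground layer = {0:m, 1:l, 2:i}
drop-orders for the pieces not yet dropped (sum over which currently-grounded one goes next):
  1 to go: {9} 1  {10} 1
  2 to go: {4,9} 1  {6,9} 1  {8,10} 1  {9,10} 2
  3 to go: {4,6,9} 2  {4,9,10} 3  {6,9,10} 3  {7,8,10} 1  {8,9,10} 3
  4 to go: {0,4,6,9} 2  {4,6,9,10} 8  {4,8,9,10} 6  {5,7,8,10} 1  {6,8,9,10} 6  {7,8,9,10} 4
  5 to go: {0,4,6,9,10} 10  {3,5,7,8,10} 1  {4,6,8,9,10} 20  {4,7,8,9,10} 10  {5,7,8,9,10} 5  {6,7,8,9,10} 10
  6 to go: {0,4,6,8,9,10} 30  {1,3,5,7,8,10} 1  {3,5,7,8,9,10} 6  {4,5,7,8,9,10} 15  {4,6,7,8,9,10} 40  {5,6,7,8,9,10} 15
  7 to go: {0,4,6,7,8,9,10} 70  {1,3,5,7,8,9,10} 7  {3,4,5,7,8,9,10} 21  {3,5,6,7,8,9,10} 21  {4,5,6,7,8,9,10} 70
  8 to go: {0,4,5,6,7,8,9,10} 140  {1,3,4,5,7,8,9,10} 28  {1,3,5,6,7,8,9,10} 28  {2,3,4,5,7,8,9,10} 21  {3,4,5,6,7,8,9,10} 112
  9 to go: {0,3,4,5,6,7,8,9,10} 252  {1,2,3,4,5,7,8,9,10} 49  {1,3,4,5,6,7,8,9,10} 168  {2,3,4,5,6,7,8,9,10} 133
  if 0:m drops first: 350 orders
  if 1:l drops first: 385 orders
  if 2:i drops first: 420 orders
heap linearizations: 1155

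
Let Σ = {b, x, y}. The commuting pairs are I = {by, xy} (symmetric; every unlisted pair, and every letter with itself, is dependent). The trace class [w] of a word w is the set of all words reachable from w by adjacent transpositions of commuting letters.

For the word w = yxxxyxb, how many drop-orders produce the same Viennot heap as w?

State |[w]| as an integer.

21

0(y) covers ∅
1(x) covers ∅
2(x) covers 1:x
3(x) covers 2:x
4(y) covers 0:y
5(x) covers 3:x
6(b) covers 5:x
floor of heap: 0:y, 1:x
completions by unplaced set U, small U first (add the entries for U minus each lowest piece of U):
  |U|=1: {4}:1  {6}:1
  |U|=2: {0,4}:1  {4,6}:2  {5,6}:1
  |U|=3: {0,4,6}:3  {3,5,6}:1  {4,5,6}:3
  |U|=4: {0,4,5,6}:6  {2,3,5,6}:1  {3,4,5,6}:4
  |U|=5: {0,3,4,5,6}:10  {1,2,3,5,6}:1  {2,3,4,5,6}:5
  start at 0(y): 6
  start at 1(x): 15
sum over floor = 21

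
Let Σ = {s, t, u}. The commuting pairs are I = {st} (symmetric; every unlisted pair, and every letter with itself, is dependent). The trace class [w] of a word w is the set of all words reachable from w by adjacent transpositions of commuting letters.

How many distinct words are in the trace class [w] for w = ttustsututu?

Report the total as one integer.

0(t) covers ∅
1(t) covers 0:t
2(u) covers 1:t
3(s) covers 2:u
4(t) covers 2:u
5(s) covers 3:s
6(u) covers 4:t, 5:s
7(t) covers 6:u
8(u) covers 7:t
9(t) covers 8:u
10(u) covers 9:t
floor of heap: 0:t
completions by unplaced set U, small U first (add the entries for U minus each lowest piece of U):
  |U|=1: {10}:1
  |U|=2: {9,10}:1
  |U|=3: {8,9,10}:1
  |U|=4: {7,8,9,10}:1
  |U|=5: {6,7,8,9,10}:1
  |U|=6: {4,6,7,8,9,10}:1  {5,6,7,8,9,10}:1
  |U|=7: {3,5,6,7,8,9,10}:1  {4,5,6,7,8,9,10}:2
  |U|=8: {3,4,5,6,7,8,9,10}:3
  |U|=9: {2,3,4,5,6,7,8,9,10}:3
  start at 0(t): 3

3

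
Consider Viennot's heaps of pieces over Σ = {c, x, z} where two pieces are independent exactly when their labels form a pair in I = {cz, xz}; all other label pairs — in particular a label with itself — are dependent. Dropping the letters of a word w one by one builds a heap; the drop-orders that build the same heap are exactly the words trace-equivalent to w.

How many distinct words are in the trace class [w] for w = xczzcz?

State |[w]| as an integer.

#0=x has no predecessor
#1=c depends on [0:x]
#2=z has no predecessor
#3=z depends on [2:z]
#4=c depends on [1:c]
#5=z depends on [3:z]
sources: [0:x, 2:z]
N(rest) = Σ N(rest − s) over sources s of rest; N(one piece) = 1:
  size 1 → [4]=1  [5]=1
  size 2 → [1,4]=1  [3,5]=1  [4,5]=2
  size 3 → [0,1,4]=1  [1,4,5]=3  [2,3,5]=1  [3,4,5]=3
  size 4 → [0,1,4,5]=4  [1,3,4,5]=6  [2,3,4,5]=4
  first=0(x) contributes 10
  first=2(z) contributes 10
|[w]| = 20

20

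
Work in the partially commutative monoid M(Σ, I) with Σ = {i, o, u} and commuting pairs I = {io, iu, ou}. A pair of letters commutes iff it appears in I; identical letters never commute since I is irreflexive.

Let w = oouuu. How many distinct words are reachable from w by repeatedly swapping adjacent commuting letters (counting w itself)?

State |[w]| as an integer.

10

drop 0:o onto floor
drop 1:o onto {0:o}
drop 2:u onto floor
drop 3:u onto {2:u}
drop 4:u onto {3:u}
ground layer = {0:o, 2:u}
drop-orders for the pieces not yet dropped (sum over which currently-grounded one goes next):
  1 to go: {1} 1  {4} 1
  2 to go: {0,1} 1  {1,4} 2  {3,4} 1
  3 to go: {0,1,4} 3  {1,3,4} 3  {2,3,4} 1
  if 0:o drops first: 4 orders
  if 2:u drops first: 6 orders
heap linearizations: 10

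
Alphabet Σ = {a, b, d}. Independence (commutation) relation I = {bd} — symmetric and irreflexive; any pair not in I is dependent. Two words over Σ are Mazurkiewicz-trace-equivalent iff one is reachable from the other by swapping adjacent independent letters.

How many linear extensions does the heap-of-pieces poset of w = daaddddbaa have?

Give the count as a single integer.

5

drop 0:d onto floor
drop 1:a onto {0:d}
drop 2:a onto {1:a}
drop 3:d onto {2:a}
drop 4:d onto {3:d}
drop 5:d onto {4:d}
drop 6:d onto {5:d}
drop 7:b onto {2:a}
drop 8:a onto {6:d, 7:b}
drop 9:a onto {8:a}
ground layer = {0:d}
drop-orders for the pieces not yet dropped (sum over which currently-grounded one goes next):
  1 to go: {9} 1
  2 to go: {8,9} 1
  3 to go: {6,8,9} 1  {7,8,9} 1
  4 to go: {5,6,8,9} 1  {6,7,8,9} 2
  5 to go: {4,5,6,8,9} 1  {5,6,7,8,9} 3
  6 to go: {3,4,5,6,8,9} 1  {4,5,6,7,8,9} 4
  7 to go: {3,4,5,6,7,8,9} 5
  8 to go: {2,3,4,5,6,7,8,9} 5
  if 0:d drops first: 5 orders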